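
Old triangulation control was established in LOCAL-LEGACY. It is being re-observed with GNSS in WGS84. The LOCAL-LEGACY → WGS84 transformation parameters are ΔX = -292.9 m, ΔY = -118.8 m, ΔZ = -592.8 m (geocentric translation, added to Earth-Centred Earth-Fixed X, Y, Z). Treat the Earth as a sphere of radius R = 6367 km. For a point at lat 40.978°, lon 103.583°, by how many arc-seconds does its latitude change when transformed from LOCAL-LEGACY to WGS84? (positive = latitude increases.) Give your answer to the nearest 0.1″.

sin φ = 0.655769, cos φ = 0.754961, sin λ = 0.972031, cos λ = -0.234854.
North component: ΔN = −sin φ cos λ·ΔX − sin φ sin λ·ΔY + cos φ·ΔZ = −(0.655769)(-0.234854)(-292.9) − (0.655769)(0.972031)(-118.8) + (0.754961)(-592.8) = -416.92 m.
1° of latitude spans πR/180 = 111125 m, so Δφ = -416.92 / 111125 × 3600 = -13.507″.

Δφ = -13.5″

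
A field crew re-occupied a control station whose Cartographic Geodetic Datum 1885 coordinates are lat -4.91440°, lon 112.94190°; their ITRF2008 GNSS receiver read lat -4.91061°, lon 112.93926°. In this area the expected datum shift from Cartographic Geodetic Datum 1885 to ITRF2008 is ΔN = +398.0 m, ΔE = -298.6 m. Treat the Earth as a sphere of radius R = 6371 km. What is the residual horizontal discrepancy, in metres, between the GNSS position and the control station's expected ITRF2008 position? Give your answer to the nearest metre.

24 m

Observed coordinate differences: Δφ = +0.00379°, Δλ = -0.00264°.
Converting to metres (1° lat = 111195 m, cos φ = 0.996324): observed ΔN = 421.4 m, observed ΔE = -292.5 m.
Subtracting the expected shift leaves a residual of 421.4 − (398.0) = 23.4 m north and -292.5 − (-298.6) = 6.1 m east.
Residual distance = √(23.4² + 6.1²) = 24.2 m.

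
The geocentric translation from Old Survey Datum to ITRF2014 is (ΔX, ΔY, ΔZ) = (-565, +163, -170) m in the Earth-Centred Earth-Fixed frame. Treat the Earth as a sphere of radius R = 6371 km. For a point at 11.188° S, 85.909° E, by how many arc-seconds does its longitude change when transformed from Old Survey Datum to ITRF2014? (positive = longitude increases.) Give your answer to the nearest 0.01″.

sin φ = -0.194029, cos φ = 0.980996, sin λ = 0.997452, cos λ = 0.071341.
East component: ΔE = −sin λ·ΔX + cos λ·ΔY = −(0.997452)(-565) + (0.071341)(163) = 575.19 m.
1° of latitude spans πR/180 = 111195 m; at latitude φ, 1° of longitude spans that × cos φ = 109081.8 m, so Δλ = 575.19 / 109081.8 × 3600 = 18.983″.

Δλ = 18.98″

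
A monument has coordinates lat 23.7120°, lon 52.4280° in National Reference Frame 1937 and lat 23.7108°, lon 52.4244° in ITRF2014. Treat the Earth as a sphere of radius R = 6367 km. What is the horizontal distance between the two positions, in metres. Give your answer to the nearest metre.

390 m

Δφ = 23.7108° − 23.7120° = -0.0012°; Δλ = 52.4244° − 52.4280° = -0.0036°.
1° along a meridian = πR/180 = 111125 m.
ΔN = Δφ × 111125 = -133.4 m; ΔE = Δλ × 111125 × cos(23.7120°) = -0.0036 × 111125 × 0.915578 = -366.3 m.
Distance = √(ΔE² + ΔN²) = √((-366.3)² + (-133.4)²) = 389.8 m.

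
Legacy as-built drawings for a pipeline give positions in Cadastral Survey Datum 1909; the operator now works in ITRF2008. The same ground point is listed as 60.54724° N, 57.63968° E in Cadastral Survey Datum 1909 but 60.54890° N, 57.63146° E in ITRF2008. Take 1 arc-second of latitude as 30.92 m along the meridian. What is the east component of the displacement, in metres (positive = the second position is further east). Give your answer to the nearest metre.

ΔE = -450 m

Δφ = 60.54890° − 60.54724° = +0.00166°; Δλ = 57.63146° − 57.63968° = -0.00822°.
1° of latitude = 3600 × 30.92 = 111312 m.
ΔN = Δφ × 111312 = 184.8 m; ΔE = Δλ × 111312 × cos(60.54724°) = -0.00822 × 111312 × 0.491706 = -449.9 m.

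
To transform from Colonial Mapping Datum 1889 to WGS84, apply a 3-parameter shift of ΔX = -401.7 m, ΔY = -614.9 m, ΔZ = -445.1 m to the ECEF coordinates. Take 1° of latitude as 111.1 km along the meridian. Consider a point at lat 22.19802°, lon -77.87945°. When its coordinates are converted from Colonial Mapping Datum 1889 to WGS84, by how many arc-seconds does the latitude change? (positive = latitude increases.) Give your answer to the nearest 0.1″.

Δφ = -19.7″

sin φ = 0.377809, cos φ = 0.925884, sin λ = -0.977708, cos λ = 0.209969.
North component: ΔN = −sin φ cos λ·ΔX − sin φ sin λ·ΔY + cos φ·ΔZ = −(0.377809)(0.209969)(-401.7) − (0.377809)(-0.977708)(-614.9) + (0.925884)(-445.1) = -607.38 m.
1° of latitude spans 111100 m, so Δφ = -607.38 / 111100 × 3600 = -19.681″.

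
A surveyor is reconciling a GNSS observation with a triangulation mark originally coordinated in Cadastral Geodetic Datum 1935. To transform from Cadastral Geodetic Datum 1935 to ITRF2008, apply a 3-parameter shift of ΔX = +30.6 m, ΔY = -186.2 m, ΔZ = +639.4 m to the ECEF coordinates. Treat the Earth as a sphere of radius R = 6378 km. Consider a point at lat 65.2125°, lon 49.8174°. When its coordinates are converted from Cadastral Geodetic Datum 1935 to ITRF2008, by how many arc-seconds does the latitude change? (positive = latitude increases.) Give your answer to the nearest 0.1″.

Δφ = 12.3″

sin φ = 0.907869, cos φ = 0.419254, sin λ = 0.763992, cos λ = 0.645226.
North component: ΔN = −sin φ cos λ·ΔX − sin φ sin λ·ΔY + cos φ·ΔZ = −(0.907869)(0.645226)(30.6) − (0.907869)(0.763992)(-186.2) + (0.419254)(639.4) = 379.30 m.
1° of latitude spans πR/180 = 111317 m, so Δφ = 379.30 / 111317 × 3600 = 12.266″.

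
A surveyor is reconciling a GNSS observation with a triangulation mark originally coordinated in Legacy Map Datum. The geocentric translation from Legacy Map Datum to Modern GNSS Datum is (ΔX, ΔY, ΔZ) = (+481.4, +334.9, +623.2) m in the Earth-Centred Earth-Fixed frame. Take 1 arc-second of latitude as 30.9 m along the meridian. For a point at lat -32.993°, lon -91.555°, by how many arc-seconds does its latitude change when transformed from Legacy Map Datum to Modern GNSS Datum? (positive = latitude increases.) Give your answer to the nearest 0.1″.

Δφ = 10.8″

sin φ = -0.544537, cos φ = 0.838737, sin λ = -0.999632, cos λ = -0.027137.
North component: ΔN = −sin φ cos λ·ΔX − sin φ sin λ·ΔY + cos φ·ΔZ = −(-0.544537)(-0.027137)(481.4) − (-0.544537)(-0.999632)(334.9) + (0.838737)(623.2) = 333.29 m.
1° of latitude spans 3600 × 30.90 = 111240 m, so Δφ = 333.29 / 111240 × 3600 = 10.786″.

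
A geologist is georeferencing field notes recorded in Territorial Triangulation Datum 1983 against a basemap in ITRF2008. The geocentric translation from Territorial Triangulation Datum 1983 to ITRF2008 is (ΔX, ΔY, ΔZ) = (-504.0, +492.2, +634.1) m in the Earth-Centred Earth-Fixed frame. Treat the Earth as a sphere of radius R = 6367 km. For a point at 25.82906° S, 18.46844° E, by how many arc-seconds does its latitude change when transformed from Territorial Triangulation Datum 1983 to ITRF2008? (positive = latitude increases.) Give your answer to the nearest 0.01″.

sin φ = -0.435688, cos φ = 0.900098, sin λ = 0.316782, cos λ = 0.948498.
North component: ΔN = −sin φ cos λ·ΔX − sin φ sin λ·ΔY + cos φ·ΔZ = −(-0.435688)(0.948498)(-504.0) − (-0.435688)(0.316782)(492.2) + (0.900098)(634.1) = 430.41 m.
1° of latitude spans πR/180 = 111125 m, so Δφ = 430.41 / 111125 × 3600 = 13.943″.

Δφ = 13.94″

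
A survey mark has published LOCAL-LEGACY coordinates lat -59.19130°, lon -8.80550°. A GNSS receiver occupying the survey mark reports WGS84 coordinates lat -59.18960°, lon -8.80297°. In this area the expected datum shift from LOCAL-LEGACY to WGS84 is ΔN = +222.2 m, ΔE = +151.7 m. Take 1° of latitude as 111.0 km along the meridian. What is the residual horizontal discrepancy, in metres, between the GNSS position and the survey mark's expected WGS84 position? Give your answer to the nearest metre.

34 m

Observed coordinate differences: Δφ = +0.00170°, Δλ = +0.00253°.
Converting to metres (1° lat = 111000 m, cos φ = 0.512173): observed ΔN = 188.7 m, observed ΔE = 143.8 m.
Subtracting the expected shift leaves a residual of 188.7 − (222.2) = -33.5 m north and 143.8 − (151.7) = -7.9 m east.
Residual distance = √((-33.5)² + (-7.9)²) = 34.4 m.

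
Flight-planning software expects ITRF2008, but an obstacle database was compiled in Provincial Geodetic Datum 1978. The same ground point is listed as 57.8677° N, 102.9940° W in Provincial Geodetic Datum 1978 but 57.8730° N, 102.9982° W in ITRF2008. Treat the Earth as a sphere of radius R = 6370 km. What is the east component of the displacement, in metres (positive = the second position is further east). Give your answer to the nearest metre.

ΔE = -248 m

Δφ = 57.8730° − 57.8677° = +0.0053°; Δλ = -102.9982° − -102.9940° = -0.0042°.
1° along a meridian = πR/180 = 111177 m.
ΔN = Δφ × 111177 = 589.2 m; ΔE = Δλ × 111177 × cos(57.8677°) = -0.0042 × 111177 × 0.531876 = -248.4 m.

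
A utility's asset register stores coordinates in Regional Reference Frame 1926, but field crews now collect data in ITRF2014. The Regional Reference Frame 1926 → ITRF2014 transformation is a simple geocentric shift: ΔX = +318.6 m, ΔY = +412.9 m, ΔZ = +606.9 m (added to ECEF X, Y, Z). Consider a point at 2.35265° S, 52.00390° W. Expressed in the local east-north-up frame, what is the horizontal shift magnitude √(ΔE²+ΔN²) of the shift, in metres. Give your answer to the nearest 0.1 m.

At φ = -2.35265°, λ = -52.00390°: sin φ = -0.041050, cos φ = 0.999157, sin λ = -0.788053, cos λ = 0.615608.
ΔE = −sin λ·ΔX + cos λ·ΔY = −(-0.788053)·(318.6) + (0.615608)·(412.9) = 505.26 m.
ΔN = −sin φ cos λ·ΔX − sin φ sin λ·ΔY + cos φ·ΔZ = −(-0.041050)(0.615608)(318.6) − (-0.041050)(-0.788053)(412.9) + (0.999157)(606.9) = 601.08 m.
Horizontal magnitude = √(ΔE² + ΔN²) = √(505.26² + 601.08²) = 785.23 m.

785.2 m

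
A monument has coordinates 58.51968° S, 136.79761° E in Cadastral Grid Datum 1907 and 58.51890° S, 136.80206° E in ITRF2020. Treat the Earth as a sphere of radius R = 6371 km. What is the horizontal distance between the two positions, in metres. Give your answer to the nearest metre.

Δφ = -58.51890° − -58.51968° = +0.00078°; Δλ = 136.80206° − 136.79761° = +0.00445°.
1° along a meridian = πR/180 = 111195 m.
ΔN = Δφ × 111195 = 86.7 m; ΔE = Δλ × 111195 × cos(-58.51968°) = +0.00445 × 111195 × 0.522206 = 258.4 m.
Distance = √(ΔE² + ΔN²) = √(258.4² + 86.7²) = 272.6 m.

273 m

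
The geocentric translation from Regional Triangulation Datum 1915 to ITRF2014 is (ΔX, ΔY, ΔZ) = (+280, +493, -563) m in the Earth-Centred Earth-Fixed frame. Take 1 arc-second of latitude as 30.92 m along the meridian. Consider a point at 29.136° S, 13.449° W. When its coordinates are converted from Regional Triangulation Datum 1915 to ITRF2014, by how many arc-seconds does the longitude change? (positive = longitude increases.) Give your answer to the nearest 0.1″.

Δλ = 20.2″

sin φ = -0.486884, cos φ = 0.873466, sin λ = -0.232580, cos λ = 0.972577.
East component: ΔE = −sin λ·ΔX + cos λ·ΔY = −(-0.232580)(280) + (0.972577)(493) = 544.60 m.
1° of latitude spans 3600 × 30.92 = 111312 m; at latitude φ, 1° of longitude spans that × cos φ = 97227.3 m, so Δλ = 544.60 / 97227.3 × 3600 = 20.165″.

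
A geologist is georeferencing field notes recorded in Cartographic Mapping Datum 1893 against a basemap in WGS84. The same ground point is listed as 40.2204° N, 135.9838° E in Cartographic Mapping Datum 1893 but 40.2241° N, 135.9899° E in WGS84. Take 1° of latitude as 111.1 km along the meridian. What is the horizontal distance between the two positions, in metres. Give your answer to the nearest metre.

661 m

Δφ = 40.2241° − 40.2204° = +0.0037°; Δλ = 135.9899° − 135.9838° = +0.0061°.
ΔN = Δφ × 111100 = 411.1 m; ΔE = Δλ × 111100 × cos(40.2204°) = +0.0061 × 111100 × 0.763566 = 517.5 m.
Distance = √(ΔE² + ΔN²) = √(517.5² + 411.1²) = 660.9 m.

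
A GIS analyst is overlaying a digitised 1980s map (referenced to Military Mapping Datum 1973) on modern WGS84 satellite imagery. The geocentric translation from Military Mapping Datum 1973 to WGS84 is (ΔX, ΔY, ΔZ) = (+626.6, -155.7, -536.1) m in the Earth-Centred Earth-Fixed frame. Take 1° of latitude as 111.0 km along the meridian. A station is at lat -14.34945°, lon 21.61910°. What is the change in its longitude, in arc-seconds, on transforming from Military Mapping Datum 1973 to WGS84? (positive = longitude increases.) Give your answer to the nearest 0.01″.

Δλ = -12.57″

sin φ = -0.247835, cos φ = 0.968802, sin λ = 0.368434, cos λ = 0.929654.
East component: ΔE = −sin λ·ΔX + cos λ·ΔY = −(0.368434)(626.6) + (0.929654)(-155.7) = -375.61 m.
1° of latitude spans 111000 m; at latitude φ, 1° of longitude spans that × cos φ = 107537.0 m, so Δλ = -375.61 / 107537.0 × 3600 = -12.574″.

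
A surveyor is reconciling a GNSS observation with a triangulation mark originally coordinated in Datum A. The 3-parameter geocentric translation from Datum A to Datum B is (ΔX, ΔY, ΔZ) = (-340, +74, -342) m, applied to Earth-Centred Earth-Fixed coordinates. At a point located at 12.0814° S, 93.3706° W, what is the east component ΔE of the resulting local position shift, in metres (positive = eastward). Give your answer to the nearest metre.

The local east axis at (φ, λ) is (−sin λ, cos λ, 0), so ΔE = −sin(-93.3706°)·(-340) + cos(-93.3706°)·74 = -343.76 m.

ΔE = -344 m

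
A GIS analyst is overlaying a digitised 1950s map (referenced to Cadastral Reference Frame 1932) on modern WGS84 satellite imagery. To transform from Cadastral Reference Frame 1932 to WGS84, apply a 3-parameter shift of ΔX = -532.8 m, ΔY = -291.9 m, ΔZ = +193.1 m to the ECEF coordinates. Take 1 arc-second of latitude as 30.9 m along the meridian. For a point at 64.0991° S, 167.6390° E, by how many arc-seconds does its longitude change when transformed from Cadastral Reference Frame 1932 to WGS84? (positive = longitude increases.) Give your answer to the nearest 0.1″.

Δλ = 29.6″

sin φ = -0.899551, cos φ = 0.436816, sin λ = 0.214070, cos λ = -0.976818.
East component: ΔE = −sin λ·ΔX + cos λ·ΔY = −(0.214070)(-532.8) + (-0.976818)(-291.9) = 399.19 m.
1° of latitude spans 3600 × 30.90 = 111240 m; at latitude φ, 1° of longitude spans that × cos φ = 48591.4 m, so Δλ = 399.19 / 48591.4 × 3600 = 29.575″.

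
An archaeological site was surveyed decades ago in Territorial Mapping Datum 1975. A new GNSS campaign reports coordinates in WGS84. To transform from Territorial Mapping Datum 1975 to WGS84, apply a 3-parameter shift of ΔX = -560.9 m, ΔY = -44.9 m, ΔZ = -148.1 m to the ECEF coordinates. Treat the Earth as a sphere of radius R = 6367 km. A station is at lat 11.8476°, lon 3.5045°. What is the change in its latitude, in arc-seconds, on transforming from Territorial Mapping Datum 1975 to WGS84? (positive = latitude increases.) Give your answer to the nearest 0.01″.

sin φ = 0.205309, cos φ = 0.978697, sin λ = 0.061127, cos λ = 0.998130.
North component: ΔN = −sin φ cos λ·ΔX − sin φ sin λ·ΔY + cos φ·ΔZ = −(0.205309)(0.998130)(-560.9) − (0.205309)(0.061127)(-44.9) + (0.978697)(-148.1) = -29.44 m.
1° of latitude spans πR/180 = 111125 m, so Δφ = -29.44 / 111125 × 3600 = -0.954″.

Δφ = -0.95″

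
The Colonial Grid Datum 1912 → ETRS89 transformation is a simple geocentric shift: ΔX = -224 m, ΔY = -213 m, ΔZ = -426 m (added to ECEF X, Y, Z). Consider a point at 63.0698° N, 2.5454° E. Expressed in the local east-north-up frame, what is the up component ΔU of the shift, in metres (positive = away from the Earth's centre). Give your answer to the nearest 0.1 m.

The local up (radial) axis is (cos φ cos λ, cos φ sin λ, sin φ), giving ΔU = -101.351 − 4.284 − 379.804 = -485.44 m.

ΔU = -485.4 m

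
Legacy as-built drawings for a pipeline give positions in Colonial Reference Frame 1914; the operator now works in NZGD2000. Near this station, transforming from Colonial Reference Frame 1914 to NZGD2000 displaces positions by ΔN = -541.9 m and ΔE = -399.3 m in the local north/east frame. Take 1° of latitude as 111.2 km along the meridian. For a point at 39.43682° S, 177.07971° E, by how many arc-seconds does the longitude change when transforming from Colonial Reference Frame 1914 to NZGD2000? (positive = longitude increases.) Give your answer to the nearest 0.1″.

At latitude -39.43682°, cos φ = 0.772326.
1° of longitude at this latitude = 111.2 × cos φ = 85.88 km, so Δλ = -399.3 / 85882.6 = -0.0046494° = -16.738″.

Δλ = -16.7″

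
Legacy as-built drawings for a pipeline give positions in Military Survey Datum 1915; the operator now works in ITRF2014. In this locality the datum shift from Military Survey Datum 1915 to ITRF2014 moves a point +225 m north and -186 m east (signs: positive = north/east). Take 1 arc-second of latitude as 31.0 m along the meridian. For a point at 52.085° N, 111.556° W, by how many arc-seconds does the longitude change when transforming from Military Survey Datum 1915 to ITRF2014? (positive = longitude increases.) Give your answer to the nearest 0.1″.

At latitude 52.085°, cos φ = 0.614492.
1″ of longitude at this latitude = 31.00 × cos φ = 19.0492 m, so Δλ = -186.0 / 19.0492 = -9.764″.

Δλ = -9.8″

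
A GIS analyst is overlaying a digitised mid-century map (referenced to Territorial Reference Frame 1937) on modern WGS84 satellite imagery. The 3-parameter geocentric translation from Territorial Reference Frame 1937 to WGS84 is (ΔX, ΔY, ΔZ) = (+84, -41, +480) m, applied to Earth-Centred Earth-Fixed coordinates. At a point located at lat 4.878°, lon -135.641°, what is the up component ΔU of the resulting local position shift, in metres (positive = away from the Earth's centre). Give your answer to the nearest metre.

The local up (radial) axis is (cos φ cos λ, cos φ sin λ, sin φ), giving ΔU = -59.840 + 28.561 + 40.816 = 9.54 m.

ΔU = 10 m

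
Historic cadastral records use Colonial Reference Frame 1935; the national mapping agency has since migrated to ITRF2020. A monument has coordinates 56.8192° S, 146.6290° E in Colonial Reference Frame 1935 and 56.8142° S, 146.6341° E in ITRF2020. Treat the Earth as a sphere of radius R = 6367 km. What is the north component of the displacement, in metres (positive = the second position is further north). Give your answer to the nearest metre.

ΔN = 556 m

Δφ = -56.8142° − -56.8192° = +0.0050°; Δλ = 146.6341° − 146.6290° = +0.0051°.
1° along a meridian = πR/180 = 111125 m.
ΔN = Δφ × 111125 = 555.6 m; ΔE = Δλ × 111125 × cos(-56.8192°) = +0.0051 × 111125 × 0.547283 = 310.2 m.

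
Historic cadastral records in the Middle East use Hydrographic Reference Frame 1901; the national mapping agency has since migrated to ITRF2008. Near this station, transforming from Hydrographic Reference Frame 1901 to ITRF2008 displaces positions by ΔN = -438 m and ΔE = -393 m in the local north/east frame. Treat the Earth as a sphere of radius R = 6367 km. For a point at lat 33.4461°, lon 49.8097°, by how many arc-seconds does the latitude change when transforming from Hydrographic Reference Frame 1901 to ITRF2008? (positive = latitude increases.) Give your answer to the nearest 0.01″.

On a sphere of radius R, 1 rad of latitude = R, so Δφ = ΔN / R = -438.0 / 6367000 = -6.8792e-05 rad = -14.189″.

Δφ = -14.19″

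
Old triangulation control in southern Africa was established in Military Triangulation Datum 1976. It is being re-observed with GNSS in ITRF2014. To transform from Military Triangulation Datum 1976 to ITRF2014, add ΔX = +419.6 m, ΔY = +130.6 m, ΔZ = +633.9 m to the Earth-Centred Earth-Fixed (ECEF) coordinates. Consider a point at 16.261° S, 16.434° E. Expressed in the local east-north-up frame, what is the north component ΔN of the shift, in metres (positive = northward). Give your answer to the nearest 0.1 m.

At φ = -16.261°, λ = 16.434°: sin φ = -0.280013, cos φ = 0.959996, sin λ = 0.282911, cos λ = 0.959146.
ΔN = −sin φ cos λ·ΔX − sin φ sin λ·ΔY + cos φ·ΔZ = −(-0.280013)(0.959146)(419.6) − (-0.280013)(0.282911)(130.6) + (0.959996)(633.9) = 731.58 m.

ΔN = 731.6 m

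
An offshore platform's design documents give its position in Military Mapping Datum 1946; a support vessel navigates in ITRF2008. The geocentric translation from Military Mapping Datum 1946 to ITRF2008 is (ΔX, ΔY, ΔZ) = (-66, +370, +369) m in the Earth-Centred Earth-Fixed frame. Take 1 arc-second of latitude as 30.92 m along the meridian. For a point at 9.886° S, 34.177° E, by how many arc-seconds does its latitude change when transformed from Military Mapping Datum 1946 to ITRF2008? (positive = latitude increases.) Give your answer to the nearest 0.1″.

Δφ = 12.6″

sin φ = -0.171688, cos φ = 0.985151, sin λ = 0.561751, cos λ = 0.827306.
North component: ΔN = −sin φ cos λ·ΔX − sin φ sin λ·ΔY + cos φ·ΔZ = −(-0.171688)(0.827306)(-66) − (-0.171688)(0.561751)(370) + (0.985151)(369) = 389.83 m.
1° of latitude spans 3600 × 30.92 = 111312 m, so Δφ = 389.83 / 111312 × 3600 = 12.608″.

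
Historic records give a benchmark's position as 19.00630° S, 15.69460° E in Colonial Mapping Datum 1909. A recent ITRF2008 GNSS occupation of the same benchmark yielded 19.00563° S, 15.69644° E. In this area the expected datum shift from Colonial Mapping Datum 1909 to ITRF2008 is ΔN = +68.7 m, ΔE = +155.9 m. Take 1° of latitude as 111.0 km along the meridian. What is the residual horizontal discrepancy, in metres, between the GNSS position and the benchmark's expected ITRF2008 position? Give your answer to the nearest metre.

Observed coordinate differences: Δφ = +0.00067°, Δλ = +0.00184°.
Converting to metres (1° lat = 111000 m, cos φ = 0.945483): observed ΔN = 74.4 m, observed ΔE = 193.1 m.
Subtracting the expected shift leaves a residual of 74.4 − (68.7) = 5.7 m north and 193.1 − (155.9) = 37.2 m east.
Residual distance = √(5.7² + 37.2²) = 37.6 m.

38 m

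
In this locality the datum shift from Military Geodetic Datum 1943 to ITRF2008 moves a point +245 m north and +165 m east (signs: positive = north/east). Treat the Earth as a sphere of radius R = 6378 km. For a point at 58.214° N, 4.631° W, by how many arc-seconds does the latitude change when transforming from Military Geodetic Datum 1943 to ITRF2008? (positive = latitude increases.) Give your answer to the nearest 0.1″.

Δφ = 7.9″

On a sphere of radius R, 1 rad of latitude = R, so Δφ = ΔN / R = 245.0 / 6378000 = 3.8413e-05 rad = 7.923″.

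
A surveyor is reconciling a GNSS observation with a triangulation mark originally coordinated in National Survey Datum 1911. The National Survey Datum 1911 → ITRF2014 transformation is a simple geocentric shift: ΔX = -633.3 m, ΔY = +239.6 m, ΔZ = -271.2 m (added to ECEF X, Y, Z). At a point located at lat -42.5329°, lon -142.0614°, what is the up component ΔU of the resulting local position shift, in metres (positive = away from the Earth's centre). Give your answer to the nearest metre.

At φ = -42.5329°, λ = -142.0614°: sin φ = -0.676013, cos φ = 0.736889, sin λ = -0.614817, cos λ = -0.788670.
ΔU = cos φ cos λ·ΔX + cos φ sin λ·ΔY + sin φ·ΔZ = (0.736889)(-0.788670)(-633.3) + (0.736889)(-0.614817)(239.6) + (-0.676013)(-271.2) = 442.83 m.

ΔU = 443 m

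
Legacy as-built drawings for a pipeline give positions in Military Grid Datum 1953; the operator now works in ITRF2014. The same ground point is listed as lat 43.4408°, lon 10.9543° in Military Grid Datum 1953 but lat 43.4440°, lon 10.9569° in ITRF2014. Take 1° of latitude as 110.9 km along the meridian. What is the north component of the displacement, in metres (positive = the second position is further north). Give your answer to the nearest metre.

ΔN = 355 m

Δφ = 43.4440° − 43.4408° = +0.0032°; Δλ = 10.9569° − 10.9543° = +0.0026°.
ΔN = Δφ × 110900 = 354.9 m; ΔE = Δλ × 110900 × cos(43.4408°) = +0.0026 × 110900 × 0.726085 = 209.4 m.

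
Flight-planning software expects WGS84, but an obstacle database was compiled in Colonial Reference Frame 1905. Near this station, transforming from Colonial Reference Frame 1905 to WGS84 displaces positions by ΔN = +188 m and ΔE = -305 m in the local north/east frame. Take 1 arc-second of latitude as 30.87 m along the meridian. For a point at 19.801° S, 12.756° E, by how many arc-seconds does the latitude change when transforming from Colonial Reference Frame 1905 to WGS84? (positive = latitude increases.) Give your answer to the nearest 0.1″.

1″ of latitude = 30.87 m, so Δφ = 188.0 / 30.87 = 6.090″.

Δφ = 6.1″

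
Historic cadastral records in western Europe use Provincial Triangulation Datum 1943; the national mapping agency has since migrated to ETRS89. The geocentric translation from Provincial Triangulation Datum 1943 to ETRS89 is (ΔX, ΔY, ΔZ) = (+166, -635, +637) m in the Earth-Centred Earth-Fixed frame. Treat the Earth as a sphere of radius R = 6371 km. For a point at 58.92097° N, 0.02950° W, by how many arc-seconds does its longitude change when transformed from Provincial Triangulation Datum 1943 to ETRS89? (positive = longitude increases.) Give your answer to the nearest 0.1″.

sin φ = 0.856456, cos φ = 0.516220, sin λ = -0.000515, cos λ = 1.000000.
East component: ΔE = −sin λ·ΔX + cos λ·ΔY = −(-0.000515)(166) + (1.000000)(-635) = -634.91 m.
1° of latitude spans πR/180 = 111195 m; at latitude φ, 1° of longitude spans that × cos φ = 57401.0 m, so Δλ = -634.91 / 57401.0 × 3600 = -39.820″.

Δλ = -39.8″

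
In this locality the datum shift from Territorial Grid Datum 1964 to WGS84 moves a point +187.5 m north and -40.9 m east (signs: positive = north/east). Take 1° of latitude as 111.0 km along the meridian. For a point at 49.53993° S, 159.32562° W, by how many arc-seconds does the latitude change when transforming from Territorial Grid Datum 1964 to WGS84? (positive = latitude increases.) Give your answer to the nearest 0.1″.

1° of latitude = 111.0 km, so Δφ = 187.5 / 111000 = 0.0016892° = 6.081″.

Δφ = 6.1″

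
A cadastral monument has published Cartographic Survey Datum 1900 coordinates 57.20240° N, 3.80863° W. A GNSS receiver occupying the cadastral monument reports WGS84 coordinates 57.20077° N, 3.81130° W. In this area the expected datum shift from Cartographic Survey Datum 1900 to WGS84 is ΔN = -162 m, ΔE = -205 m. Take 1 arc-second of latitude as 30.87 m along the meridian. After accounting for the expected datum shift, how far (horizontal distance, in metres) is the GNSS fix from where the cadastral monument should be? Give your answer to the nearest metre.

Observed coordinate differences: Δφ = -0.00163°, Δλ = -0.00267°.
Converting to metres (1° lat = 111132 m, cos φ = 0.541673): observed ΔN = -181.1 m, observed ΔE = -160.7 m.
Subtracting the expected shift leaves a residual of -181.1 − (-162) = -19.1 m north and -160.7 − (-205) = 44.3 m east.
Residual distance = √((-19.1)² + 44.3²) = 48.2 m.

48 m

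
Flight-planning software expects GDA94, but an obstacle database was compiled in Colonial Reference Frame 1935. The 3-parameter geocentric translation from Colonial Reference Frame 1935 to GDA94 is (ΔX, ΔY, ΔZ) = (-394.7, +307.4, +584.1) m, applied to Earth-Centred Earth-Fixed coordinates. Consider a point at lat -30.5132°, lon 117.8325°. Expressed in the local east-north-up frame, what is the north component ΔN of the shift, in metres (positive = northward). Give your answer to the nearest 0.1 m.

ΔN = 734.8 m

At φ = -30.5132°, λ = 117.8325°: sin φ = -0.507737, cos φ = 0.861512, sin λ = 0.884316, cos λ = -0.466888.
ΔN = −sin φ cos λ·ΔX − sin φ sin λ·ΔY + cos φ·ΔZ = −(-0.507737)(-0.466888)(-394.7) − (-0.507737)(0.884316)(307.4) + (0.861512)(584.1) = 734.80 m.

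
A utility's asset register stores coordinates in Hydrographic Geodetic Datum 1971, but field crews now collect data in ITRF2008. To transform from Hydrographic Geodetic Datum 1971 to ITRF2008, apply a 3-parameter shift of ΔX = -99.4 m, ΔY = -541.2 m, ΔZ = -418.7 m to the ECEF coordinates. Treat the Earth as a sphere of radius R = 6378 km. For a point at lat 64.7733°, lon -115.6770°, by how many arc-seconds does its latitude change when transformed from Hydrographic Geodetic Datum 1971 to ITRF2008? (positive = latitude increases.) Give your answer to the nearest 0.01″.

Δφ = -21.30″

sin φ = 0.904629, cos φ = 0.426201, sin λ = -0.901251, cos λ = -0.433297.
North component: ΔN = −sin φ cos λ·ΔX − sin φ sin λ·ΔY + cos φ·ΔZ = −(0.904629)(-0.433297)(-99.4) − (0.904629)(-0.901251)(-541.2) + (0.426201)(-418.7) = -658.65 m.
1° of latitude spans πR/180 = 111317 m, so Δφ = -658.65 / 111317 × 3600 = -21.301″.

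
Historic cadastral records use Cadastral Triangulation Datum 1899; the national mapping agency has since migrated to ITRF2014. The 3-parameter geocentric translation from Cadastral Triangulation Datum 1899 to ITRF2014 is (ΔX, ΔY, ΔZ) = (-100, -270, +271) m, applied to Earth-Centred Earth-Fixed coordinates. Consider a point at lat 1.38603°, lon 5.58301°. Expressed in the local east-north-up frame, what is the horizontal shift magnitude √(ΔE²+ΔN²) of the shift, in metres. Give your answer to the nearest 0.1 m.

377.0 m

The local east axis at (φ, λ) is (−sin λ, cos λ, 0), so ΔE = −sin(5.58301°)·(-100) + cos(5.58301°)·(-270) = -258.99 m.
The local north axis is (−sin φ cos λ, −sin φ sin λ, cos φ), giving ΔN = 2.407 + 0.635 + 270.921 = 273.96 m.
Horizontal magnitude = √(ΔE² + ΔN²) = √((-258.99)² + 273.96²) = 377.00 m.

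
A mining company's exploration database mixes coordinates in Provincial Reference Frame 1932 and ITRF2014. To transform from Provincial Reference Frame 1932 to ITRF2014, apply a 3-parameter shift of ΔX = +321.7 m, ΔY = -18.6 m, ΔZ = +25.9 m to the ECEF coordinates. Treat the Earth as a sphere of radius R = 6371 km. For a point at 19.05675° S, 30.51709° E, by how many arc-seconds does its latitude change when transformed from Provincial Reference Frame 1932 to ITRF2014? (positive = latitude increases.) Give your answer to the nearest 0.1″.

sin φ = -0.326505, cos φ = 0.945196, sin λ = 0.507795, cos λ = 0.861478.
North component: ΔN = −sin φ cos λ·ΔX − sin φ sin λ·ΔY + cos φ·ΔZ = −(-0.326505)(0.861478)(321.7) − (-0.326505)(0.507795)(-18.6) + (0.945196)(25.9) = 111.88 m.
1° of latitude spans πR/180 = 111195 m, so Δφ = 111.88 / 111195 × 3600 = 3.622″.

Δφ = 3.6″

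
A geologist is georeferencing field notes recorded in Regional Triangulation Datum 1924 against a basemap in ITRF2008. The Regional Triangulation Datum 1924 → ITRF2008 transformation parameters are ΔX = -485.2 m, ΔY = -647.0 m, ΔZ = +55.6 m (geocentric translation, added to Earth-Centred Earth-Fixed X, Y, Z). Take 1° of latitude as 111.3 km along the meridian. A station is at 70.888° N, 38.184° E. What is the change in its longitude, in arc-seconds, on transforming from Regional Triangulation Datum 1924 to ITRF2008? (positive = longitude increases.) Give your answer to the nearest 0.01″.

sin φ = 0.944880, cos φ = 0.327416, sin λ = 0.618189, cos λ = 0.786030.
East component: ΔE = −sin λ·ΔX + cos λ·ΔY = −(0.618189)(-485.2) + (0.786030)(-647.0) = -208.62 m.
1° of latitude spans 111300 m; at latitude φ, 1° of longitude spans that × cos φ = 36441.4 m, so Δλ = -208.62 / 36441.4 × 3600 = -20.609″.

Δλ = -20.61″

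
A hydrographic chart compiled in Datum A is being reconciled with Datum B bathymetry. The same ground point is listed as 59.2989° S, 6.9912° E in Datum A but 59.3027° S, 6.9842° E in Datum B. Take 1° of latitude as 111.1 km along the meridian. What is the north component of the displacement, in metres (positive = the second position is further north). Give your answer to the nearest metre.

Δφ = -59.3027° − -59.2989° = -0.0038°; Δλ = 6.9842° − 6.9912° = -0.0070°.
ΔN = Δφ × 111100 = -422.2 m; ΔE = Δλ × 111100 × cos(-59.2989°) = -0.0070 × 111100 × 0.510559 = -397.1 m.

ΔN = -422 m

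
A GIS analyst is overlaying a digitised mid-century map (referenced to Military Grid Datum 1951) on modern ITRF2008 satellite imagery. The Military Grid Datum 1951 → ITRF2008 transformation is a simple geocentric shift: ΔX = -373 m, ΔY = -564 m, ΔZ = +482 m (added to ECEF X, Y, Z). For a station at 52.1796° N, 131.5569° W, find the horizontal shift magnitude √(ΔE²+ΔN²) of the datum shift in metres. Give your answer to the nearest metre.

At φ = 52.1796°, λ = -131.5569°: sin φ = 0.789937, cos φ = 0.613188, sin λ = -0.748297, cos λ = -0.663364.
ΔE = −sin λ·ΔX + cos λ·ΔY = −(-0.748297)·(-373) + (-0.663364)·(-564) = 95.02 m.
ΔN = −sin φ cos λ·ΔX − sin φ sin λ·ΔY + cos φ·ΔZ = −(0.789937)(-0.663364)(-373) − (0.789937)(-0.748297)(-564) + (0.613188)(482) = -233.29 m.
Horizontal magnitude = √(ΔE² + ΔN²) = √(95.02² + (-233.29)²) = 251.90 m.

252 m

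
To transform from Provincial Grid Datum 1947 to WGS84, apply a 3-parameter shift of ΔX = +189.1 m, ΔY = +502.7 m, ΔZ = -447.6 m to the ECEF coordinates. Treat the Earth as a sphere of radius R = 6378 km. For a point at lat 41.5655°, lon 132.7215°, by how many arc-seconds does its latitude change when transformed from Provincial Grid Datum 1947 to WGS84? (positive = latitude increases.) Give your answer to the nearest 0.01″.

sin φ = 0.663476, cos φ = 0.748198, sin λ = 0.734660, cos λ = -0.678435.
North component: ΔN = −sin φ cos λ·ΔX − sin φ sin λ·ΔY + cos φ·ΔZ = −(0.663476)(-0.678435)(189.1) − (0.663476)(0.734660)(502.7) + (0.748198)(-447.6) = -494.81 m.
1° of latitude spans πR/180 = 111317 m, so Δφ = -494.81 / 111317 × 3600 = -16.002″.

Δφ = -16.00″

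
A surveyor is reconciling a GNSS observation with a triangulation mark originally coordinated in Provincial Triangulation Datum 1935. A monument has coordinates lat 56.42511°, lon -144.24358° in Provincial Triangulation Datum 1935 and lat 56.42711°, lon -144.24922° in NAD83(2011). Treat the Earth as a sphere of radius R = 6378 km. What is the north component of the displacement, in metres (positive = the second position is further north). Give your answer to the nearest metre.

Δφ = 56.42711° − 56.42511° = +0.00200°; Δλ = -144.24922° − -144.24358° = -0.00564°.
1° along a meridian = πR/180 = 111317 m.
ΔN = Δφ × 111317 = 222.6 m; ΔE = Δλ × 111317 × cos(56.42511°) = -0.00564 × 111317 × 0.553026 = -347.2 m.

ΔN = 223 m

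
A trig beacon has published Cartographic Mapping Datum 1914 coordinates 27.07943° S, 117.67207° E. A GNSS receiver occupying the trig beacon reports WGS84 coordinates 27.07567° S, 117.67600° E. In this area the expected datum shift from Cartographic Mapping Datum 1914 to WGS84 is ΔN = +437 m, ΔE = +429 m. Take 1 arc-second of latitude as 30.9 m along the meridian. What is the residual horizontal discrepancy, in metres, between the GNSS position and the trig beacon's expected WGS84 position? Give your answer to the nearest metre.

44 m

Observed coordinate differences: Δφ = +0.00376°, Δλ = +0.00393°.
Converting to metres (1° lat = 111240 m, cos φ = 0.890376): observed ΔN = 418.3 m, observed ΔE = 389.2 m.
Subtracting the expected shift leaves a residual of 418.3 − (437) = -18.7 m north and 389.2 − (429) = -39.8 m east.
Residual distance = √((-18.7)² + (-39.8)²) = 43.9 m.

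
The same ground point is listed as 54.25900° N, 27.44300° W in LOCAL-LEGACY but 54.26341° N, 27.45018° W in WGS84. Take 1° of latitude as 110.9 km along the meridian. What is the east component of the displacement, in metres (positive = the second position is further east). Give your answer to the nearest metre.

ΔE = -465 m

Δφ = 54.26341° − 54.25900° = +0.00441°; Δλ = -27.45018° − -27.44300° = -0.00718°.
ΔN = Δφ × 110900 = 489.1 m; ΔE = Δλ × 110900 × cos(54.25900°) = -0.00718 × 110900 × 0.584122 = -465.1 m.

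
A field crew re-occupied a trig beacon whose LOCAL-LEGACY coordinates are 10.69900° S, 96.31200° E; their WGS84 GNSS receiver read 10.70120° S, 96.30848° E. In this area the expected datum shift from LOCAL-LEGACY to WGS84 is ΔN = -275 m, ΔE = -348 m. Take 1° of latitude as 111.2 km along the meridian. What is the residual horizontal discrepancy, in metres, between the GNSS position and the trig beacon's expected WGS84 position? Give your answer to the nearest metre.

Observed coordinate differences: Δφ = -0.00220°, Δλ = -0.00352°.
Converting to metres (1° lat = 111200 m, cos φ = 0.982616): observed ΔN = -244.6 m, observed ΔE = -384.6 m.
Subtracting the expected shift leaves a residual of -244.6 − (-275) = 30.4 m north and -384.6 − (-348) = -36.6 m east.
Residual distance = √(30.4² + (-36.6)²) = 47.6 m.

48 m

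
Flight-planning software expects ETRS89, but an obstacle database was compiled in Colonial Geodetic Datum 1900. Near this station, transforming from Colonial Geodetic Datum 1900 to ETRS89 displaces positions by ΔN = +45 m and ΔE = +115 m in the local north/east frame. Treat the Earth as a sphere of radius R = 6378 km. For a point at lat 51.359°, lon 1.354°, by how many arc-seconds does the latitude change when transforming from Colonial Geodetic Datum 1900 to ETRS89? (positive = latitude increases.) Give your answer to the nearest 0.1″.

Δφ = 1.5″

On a sphere of radius R, 1 rad of latitude = R, so Δφ = ΔN / R = 45.0 / 6378000 = 7.0555e-06 rad = 1.455″.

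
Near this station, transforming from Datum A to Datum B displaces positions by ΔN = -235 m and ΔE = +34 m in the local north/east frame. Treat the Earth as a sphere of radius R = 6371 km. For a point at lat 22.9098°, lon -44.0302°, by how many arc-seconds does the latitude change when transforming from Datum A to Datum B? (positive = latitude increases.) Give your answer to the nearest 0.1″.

Δφ = -7.6″

On a sphere of radius R, 1 rad of latitude = R, so Δφ = ΔN / R = -235.0 / 6371000 = -3.6886e-05 rad = -7.608″.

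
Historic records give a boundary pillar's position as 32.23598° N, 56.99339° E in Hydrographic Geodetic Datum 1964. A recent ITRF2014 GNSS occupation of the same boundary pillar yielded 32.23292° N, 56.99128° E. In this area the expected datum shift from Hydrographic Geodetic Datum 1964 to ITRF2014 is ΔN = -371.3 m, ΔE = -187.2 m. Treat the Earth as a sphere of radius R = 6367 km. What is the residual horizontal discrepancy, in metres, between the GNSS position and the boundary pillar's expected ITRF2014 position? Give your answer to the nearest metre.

33 m

Observed coordinate differences: Δφ = -0.00306°, Δλ = -0.00211°.
Converting to metres (1° lat = 111125 m, cos φ = 0.845858): observed ΔN = -340.0 m, observed ΔE = -198.3 m.
Subtracting the expected shift leaves a residual of -340.0 − (-371.3) = 31.3 m north and -198.3 − (-187.2) = -11.1 m east.
Residual distance = √(31.3² + (-11.1)²) = 33.2 m.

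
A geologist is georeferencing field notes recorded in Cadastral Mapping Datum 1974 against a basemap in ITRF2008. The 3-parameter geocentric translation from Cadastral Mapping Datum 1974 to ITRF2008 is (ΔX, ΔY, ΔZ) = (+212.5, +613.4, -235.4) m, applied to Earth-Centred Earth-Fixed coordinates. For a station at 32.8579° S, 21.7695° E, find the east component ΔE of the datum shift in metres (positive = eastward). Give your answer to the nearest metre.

The local east axis at (φ, λ) is (−sin λ, cos λ, 0), so ΔE = −sin(21.7695°)·212.5 + cos(21.7695°)·613.4 = 490.84 m.

ΔE = 491 m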